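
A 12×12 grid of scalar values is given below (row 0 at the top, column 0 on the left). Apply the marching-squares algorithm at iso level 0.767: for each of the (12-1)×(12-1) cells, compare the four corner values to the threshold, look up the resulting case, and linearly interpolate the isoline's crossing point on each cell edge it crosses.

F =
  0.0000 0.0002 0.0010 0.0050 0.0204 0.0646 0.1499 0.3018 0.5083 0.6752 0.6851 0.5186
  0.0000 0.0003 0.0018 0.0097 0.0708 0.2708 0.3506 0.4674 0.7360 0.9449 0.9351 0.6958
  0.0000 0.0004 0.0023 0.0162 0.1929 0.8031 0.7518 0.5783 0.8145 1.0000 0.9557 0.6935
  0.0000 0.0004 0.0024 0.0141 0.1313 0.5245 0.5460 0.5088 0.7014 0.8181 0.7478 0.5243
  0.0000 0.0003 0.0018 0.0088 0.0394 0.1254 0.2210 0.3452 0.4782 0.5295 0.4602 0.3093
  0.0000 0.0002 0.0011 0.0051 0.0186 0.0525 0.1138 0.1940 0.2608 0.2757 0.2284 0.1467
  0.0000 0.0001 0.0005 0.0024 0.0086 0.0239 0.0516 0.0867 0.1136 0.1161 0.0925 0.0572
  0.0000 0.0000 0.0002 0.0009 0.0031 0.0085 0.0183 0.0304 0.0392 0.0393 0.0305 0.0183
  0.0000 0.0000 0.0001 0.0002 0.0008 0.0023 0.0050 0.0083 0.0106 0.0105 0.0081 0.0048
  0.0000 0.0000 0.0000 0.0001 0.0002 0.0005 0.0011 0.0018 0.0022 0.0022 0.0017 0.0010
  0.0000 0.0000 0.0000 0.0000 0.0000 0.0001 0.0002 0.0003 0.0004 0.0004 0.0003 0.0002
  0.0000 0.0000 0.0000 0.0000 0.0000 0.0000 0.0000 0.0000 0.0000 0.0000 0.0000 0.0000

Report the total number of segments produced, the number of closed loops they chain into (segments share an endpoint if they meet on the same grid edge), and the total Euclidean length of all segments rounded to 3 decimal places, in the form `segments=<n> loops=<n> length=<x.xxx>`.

cell (0,8): code 0100 → (0.340,9.000)–(1.000,8.148)
cell (0,9): code 1100 → (0.328,10.000)–(0.340,9.000)
cell (0,10): code 1000 → (1.000,10.702)–(0.328,10.000)
cell (1,4): code 0100 → (1.932,5.000)–(2.000,4.941)
cell (1,5): code 1000 → (2.000,5.704)–(1.932,5.000)
cell (1,7): code 0100 → (1.395,8.000)–(2.000,7.799)
cell (1,8): code 1110 → (1.000,8.148)–(1.395,8.000)
cell (1,10): code 1001 → (2.000,10.720)–(1.000,10.702)
cell (2,4): code 0010 → (2.000,4.941)–(2.130,5.000)
cell (2,5): code 0001 → (2.130,5.000)–(2.000,5.704)
cell (2,7): code 0010 → (2.000,7.799)–(2.420,8.000)
cell (2,8): code 0111 → (2.420,8.000)–(3.000,8.562)
cell (2,9): code 1011 → (3.000,9.727)–(2.908,10.000)
cell (2,10): code 0001 → (2.908,10.000)–(2.000,10.720)
cell (3,8): code 0010 → (3.000,8.562)–(3.177,9.000)
cell (3,9): code 0001 → (3.177,9.000)–(3.000,9.727)
total: 16 segments, chained into 2 closed loop(s), length Σ = 10.704740

segments=16 loops=2 length=10.705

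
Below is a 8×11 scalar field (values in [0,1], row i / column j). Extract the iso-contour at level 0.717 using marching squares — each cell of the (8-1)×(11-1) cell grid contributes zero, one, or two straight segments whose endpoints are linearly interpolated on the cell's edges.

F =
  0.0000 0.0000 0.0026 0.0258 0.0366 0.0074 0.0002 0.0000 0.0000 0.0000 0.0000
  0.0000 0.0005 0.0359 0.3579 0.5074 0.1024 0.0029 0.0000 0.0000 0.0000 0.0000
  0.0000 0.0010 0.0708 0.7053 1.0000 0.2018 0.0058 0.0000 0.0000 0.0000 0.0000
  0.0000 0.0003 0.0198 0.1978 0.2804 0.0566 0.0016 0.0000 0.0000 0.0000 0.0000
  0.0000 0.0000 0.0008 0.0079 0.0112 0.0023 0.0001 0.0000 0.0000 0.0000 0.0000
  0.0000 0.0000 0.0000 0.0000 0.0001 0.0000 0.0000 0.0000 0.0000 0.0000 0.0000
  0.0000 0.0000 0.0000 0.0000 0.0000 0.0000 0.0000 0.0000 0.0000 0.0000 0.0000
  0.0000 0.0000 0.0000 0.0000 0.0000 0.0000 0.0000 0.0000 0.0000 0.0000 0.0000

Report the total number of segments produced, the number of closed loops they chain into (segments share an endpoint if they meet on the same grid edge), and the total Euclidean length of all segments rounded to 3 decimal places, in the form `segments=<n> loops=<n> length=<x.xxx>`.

cell (1,3): code 0100 → (1.425,4.000)–(2.000,3.040)
cell (1,4): code 1000 → (2.000,4.355)–(1.425,4.000)
cell (2,3): code 0010 → (2.000,3.040)–(2.393,4.000)
cell (2,4): code 0001 → (2.393,4.000)–(2.000,4.355)
total: 4 segments, chained into 1 closed loop(s), length Σ = 3.361334

segments=4 loops=1 length=3.361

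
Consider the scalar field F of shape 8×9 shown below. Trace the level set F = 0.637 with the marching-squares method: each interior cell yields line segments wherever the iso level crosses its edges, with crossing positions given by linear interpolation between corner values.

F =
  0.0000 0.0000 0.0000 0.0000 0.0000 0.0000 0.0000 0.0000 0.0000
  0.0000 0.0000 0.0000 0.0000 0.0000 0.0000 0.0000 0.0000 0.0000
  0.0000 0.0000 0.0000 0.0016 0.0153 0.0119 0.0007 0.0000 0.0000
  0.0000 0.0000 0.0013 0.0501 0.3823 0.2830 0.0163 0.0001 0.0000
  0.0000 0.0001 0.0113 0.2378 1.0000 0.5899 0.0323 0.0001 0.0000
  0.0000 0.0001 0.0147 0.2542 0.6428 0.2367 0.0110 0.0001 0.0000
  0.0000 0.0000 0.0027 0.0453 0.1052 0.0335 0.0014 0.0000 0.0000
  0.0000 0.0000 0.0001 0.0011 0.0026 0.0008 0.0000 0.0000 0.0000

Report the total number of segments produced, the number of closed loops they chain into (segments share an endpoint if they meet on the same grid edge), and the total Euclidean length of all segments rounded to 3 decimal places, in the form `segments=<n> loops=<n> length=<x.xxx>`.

segments=6 loops=1 length=4.283

cell (3,3): code 0100 → (3.412,4.000)–(4.000,3.524)
cell (3,4): code 1000 → (4.000,4.885)–(3.412,4.000)
cell (4,3): code 0110 → (4.000,3.524)–(5.000,3.985)
cell (4,4): code 1001 → (5.000,4.014)–(4.000,4.885)
cell (5,3): code 0010 → (5.000,3.985)–(5.011,4.000)
cell (5,4): code 0001 → (5.011,4.000)–(5.000,4.014)
total: 6 segments, chained into 1 closed loop(s), length Σ = 4.282534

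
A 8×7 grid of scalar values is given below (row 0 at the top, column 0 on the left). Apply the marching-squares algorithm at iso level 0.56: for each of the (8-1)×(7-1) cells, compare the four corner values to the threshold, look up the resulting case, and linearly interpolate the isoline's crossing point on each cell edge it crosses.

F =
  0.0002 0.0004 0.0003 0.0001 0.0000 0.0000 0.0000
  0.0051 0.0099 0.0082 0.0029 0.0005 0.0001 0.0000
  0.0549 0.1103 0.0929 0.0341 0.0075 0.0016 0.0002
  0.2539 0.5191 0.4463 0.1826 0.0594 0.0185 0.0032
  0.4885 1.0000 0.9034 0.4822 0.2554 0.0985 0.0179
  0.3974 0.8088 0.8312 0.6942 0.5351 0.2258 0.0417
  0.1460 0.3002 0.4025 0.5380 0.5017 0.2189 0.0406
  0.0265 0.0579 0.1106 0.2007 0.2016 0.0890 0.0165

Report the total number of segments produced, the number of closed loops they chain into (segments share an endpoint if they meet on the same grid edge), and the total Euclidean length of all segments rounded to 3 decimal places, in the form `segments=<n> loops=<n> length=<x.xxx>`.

cell (3,0): code 0100 → (3.085,1.000)–(4.000,0.140)
cell (3,1): code 1100 → (3.249,2.000)–(3.085,1.000)
cell (3,2): code 1000 → (4.000,2.815)–(3.249,2.000)
cell (4,0): code 0110 → (4.000,0.140)–(5.000,0.395)
cell (4,2): code 1101 → (4.367,3.000)–(4.000,2.815)
cell (4,3): code 1000 → (5.000,3.843)–(4.367,3.000)
cell (5,0): code 0010 → (5.000,0.395)–(5.489,1.000)
cell (5,1): code 0011 → (5.489,1.000)–(5.633,2.000)
cell (5,2): code 0011 → (5.633,2.000)–(5.859,3.000)
cell (5,3): code 0001 → (5.859,3.000)–(5.000,3.843)
total: 10 segments, chained into 1 closed loop(s), length Σ = 9.892767

segments=10 loops=1 length=9.893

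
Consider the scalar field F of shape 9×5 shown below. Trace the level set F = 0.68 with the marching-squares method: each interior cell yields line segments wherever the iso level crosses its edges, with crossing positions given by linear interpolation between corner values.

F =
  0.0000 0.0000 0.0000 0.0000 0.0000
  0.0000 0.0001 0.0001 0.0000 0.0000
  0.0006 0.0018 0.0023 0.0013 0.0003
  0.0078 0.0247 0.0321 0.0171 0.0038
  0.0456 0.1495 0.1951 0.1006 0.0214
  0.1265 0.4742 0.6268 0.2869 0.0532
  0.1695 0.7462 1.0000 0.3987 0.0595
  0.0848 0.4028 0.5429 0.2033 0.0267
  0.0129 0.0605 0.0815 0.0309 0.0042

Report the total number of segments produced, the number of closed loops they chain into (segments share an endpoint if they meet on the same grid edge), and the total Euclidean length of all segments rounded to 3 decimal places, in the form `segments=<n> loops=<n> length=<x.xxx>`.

segments=6 loops=1 length=4.677

cell (5,0): code 0100 → (5.757,1.000)–(6.000,0.885)
cell (5,1): code 1100 → (5.143,2.000)–(5.757,1.000)
cell (5,2): code 1000 → (6.000,2.532)–(5.143,2.000)
cell (6,0): code 0010 → (6.000,0.885)–(6.193,1.000)
cell (6,1): code 0011 → (6.193,1.000)–(6.700,2.000)
cell (6,2): code 0001 → (6.700,2.000)–(6.000,2.532)
total: 6 segments, chained into 1 closed loop(s), length Σ = 4.676817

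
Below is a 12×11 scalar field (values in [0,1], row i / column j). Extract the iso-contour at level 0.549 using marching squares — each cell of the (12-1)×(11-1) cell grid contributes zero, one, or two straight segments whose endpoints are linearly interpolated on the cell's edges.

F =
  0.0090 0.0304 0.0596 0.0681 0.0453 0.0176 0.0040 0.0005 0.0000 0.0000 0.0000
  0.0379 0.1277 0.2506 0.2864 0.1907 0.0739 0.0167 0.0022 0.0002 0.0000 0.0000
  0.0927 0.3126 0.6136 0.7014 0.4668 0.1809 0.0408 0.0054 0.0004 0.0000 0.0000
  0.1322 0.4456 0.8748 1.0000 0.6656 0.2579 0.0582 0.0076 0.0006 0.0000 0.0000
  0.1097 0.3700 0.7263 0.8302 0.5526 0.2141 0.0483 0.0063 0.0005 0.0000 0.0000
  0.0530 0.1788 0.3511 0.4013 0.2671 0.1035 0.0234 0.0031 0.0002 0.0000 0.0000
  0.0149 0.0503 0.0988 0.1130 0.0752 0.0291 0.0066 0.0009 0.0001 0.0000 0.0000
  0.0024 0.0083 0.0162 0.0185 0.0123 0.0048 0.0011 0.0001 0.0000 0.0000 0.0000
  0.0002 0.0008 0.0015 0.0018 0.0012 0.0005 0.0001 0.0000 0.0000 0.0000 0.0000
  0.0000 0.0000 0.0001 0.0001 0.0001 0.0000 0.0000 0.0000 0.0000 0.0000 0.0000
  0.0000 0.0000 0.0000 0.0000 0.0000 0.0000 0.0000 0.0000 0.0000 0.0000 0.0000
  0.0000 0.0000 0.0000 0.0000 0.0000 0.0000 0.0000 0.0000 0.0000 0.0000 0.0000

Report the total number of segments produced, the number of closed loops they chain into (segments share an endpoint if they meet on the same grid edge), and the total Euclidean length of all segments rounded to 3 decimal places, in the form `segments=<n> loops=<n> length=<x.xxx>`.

segments=12 loops=1 length=9.355

cell (1,1): code 0100 → (1.822,2.000)–(2.000,1.785)
cell (1,2): code 1100 → (1.633,3.000)–(1.822,2.000)
cell (1,3): code 1000 → (2.000,3.650)–(1.633,3.000)
cell (2,1): code 0110 → (2.000,1.785)–(3.000,1.241)
cell (2,3): code 1101 → (2.413,4.000)–(2.000,3.650)
cell (2,4): code 1000 → (3.000,4.286)–(2.413,4.000)
cell (3,1): code 0110 → (3.000,1.241)–(4.000,1.502)
cell (3,4): code 1001 → (4.000,4.011)–(3.000,4.286)
cell (4,1): code 0010 → (4.000,1.502)–(4.473,2.000)
cell (4,2): code 0011 → (4.473,2.000)–(4.656,3.000)
cell (4,3): code 0011 → (4.656,3.000)–(4.013,4.000)
cell (4,4): code 0001 → (4.013,4.000)–(4.000,4.011)
total: 12 segments, chained into 1 closed loop(s), length Σ = 9.354996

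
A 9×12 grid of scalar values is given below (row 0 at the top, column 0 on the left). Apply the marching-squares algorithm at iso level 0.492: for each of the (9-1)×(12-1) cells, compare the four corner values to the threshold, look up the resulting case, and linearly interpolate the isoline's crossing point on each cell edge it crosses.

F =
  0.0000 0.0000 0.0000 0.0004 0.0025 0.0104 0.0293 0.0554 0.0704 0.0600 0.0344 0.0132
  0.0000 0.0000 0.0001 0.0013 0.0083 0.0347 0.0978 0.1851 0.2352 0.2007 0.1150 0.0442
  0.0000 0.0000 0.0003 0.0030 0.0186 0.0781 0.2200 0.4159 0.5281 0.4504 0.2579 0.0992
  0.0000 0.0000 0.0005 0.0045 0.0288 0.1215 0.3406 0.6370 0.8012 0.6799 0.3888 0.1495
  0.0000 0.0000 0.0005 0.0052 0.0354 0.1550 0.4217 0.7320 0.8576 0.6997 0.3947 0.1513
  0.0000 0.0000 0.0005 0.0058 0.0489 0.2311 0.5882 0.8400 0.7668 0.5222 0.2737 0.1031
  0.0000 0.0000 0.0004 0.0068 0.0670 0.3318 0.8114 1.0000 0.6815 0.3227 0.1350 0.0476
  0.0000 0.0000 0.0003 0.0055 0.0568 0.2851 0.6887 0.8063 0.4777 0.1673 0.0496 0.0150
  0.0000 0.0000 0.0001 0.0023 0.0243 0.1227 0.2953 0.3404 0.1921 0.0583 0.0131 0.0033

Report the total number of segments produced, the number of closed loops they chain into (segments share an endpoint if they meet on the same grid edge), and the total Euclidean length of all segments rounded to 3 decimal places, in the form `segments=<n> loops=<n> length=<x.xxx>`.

segments=20 loops=1 length=15.607

cell (1,7): code 0100 → (1.877,8.000)–(2.000,7.678)
cell (1,8): code 1000 → (2.000,8.465)–(1.877,8.000)
cell (2,6): code 0100 → (2.344,7.000)–(3.000,6.511)
cell (2,7): code 1110 → (2.000,7.678)–(2.344,7.000)
cell (2,8): code 1101 → (2.181,9.000)–(2.000,8.465)
cell (2,9): code 1000 → (3.000,9.645)–(2.181,9.000)
cell (3,6): code 0110 → (3.000,6.511)–(4.000,6.227)
cell (3,9): code 1001 → (4.000,9.681)–(3.000,9.645)
cell (4,5): code 0100 → (4.422,6.000)–(5.000,5.731)
cell (4,6): code 1110 → (4.000,6.227)–(4.422,6.000)
cell (4,9): code 1001 → (5.000,9.122)–(4.000,9.681)
cell (5,5): code 0110 → (5.000,5.731)–(6.000,5.334)
cell (5,8): code 1011 → (6.000,8.528)–(5.151,9.000)
cell (5,9): code 0001 → (5.151,9.000)–(5.000,9.122)
cell (6,5): code 0110 → (6.000,5.334)–(7.000,5.513)
cell (6,7): code 1011 → (7.000,7.956)–(6.930,8.000)
cell (6,8): code 0001 → (6.930,8.000)–(6.000,8.528)
cell (7,5): code 0010 → (7.000,5.513)–(7.500,6.000)
cell (7,6): code 0011 → (7.500,6.000)–(7.675,7.000)
cell (7,7): code 0001 → (7.675,7.000)–(7.000,7.956)
total: 20 segments, chained into 1 closed loop(s), length Σ = 15.607003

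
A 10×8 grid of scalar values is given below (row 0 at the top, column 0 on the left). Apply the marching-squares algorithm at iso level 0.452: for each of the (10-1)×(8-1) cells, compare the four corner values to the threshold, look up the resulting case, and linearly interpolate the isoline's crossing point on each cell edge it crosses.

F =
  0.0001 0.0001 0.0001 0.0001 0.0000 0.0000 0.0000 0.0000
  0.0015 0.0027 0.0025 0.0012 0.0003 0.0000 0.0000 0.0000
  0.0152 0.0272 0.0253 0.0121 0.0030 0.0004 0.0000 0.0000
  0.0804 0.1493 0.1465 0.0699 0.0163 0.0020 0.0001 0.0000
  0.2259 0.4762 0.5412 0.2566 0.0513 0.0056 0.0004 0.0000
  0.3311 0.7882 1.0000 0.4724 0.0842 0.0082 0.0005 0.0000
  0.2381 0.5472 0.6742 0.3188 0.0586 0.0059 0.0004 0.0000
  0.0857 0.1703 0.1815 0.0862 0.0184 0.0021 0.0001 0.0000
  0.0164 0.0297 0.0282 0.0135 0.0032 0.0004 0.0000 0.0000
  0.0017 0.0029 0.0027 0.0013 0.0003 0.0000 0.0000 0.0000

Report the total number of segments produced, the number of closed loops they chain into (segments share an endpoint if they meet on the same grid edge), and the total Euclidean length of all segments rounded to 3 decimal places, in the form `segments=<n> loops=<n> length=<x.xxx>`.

segments=12 loops=1 length=8.315

cell (3,0): code 0100 → (3.926,1.000)–(4.000,0.903)
cell (3,1): code 1100 → (3.774,2.000)–(3.926,1.000)
cell (3,2): code 1000 → (4.000,2.313)–(3.774,2.000)
cell (4,0): code 0110 → (4.000,0.903)–(5.000,0.264)
cell (4,2): code 1101 → (4.905,3.000)–(4.000,2.313)
cell (4,3): code 1000 → (5.000,3.053)–(4.905,3.000)
cell (5,0): code 0110 → (5.000,0.264)–(6.000,0.692)
cell (5,2): code 1011 → (6.000,2.625)–(5.133,3.000)
cell (5,3): code 0001 → (5.133,3.000)–(5.000,3.053)
cell (6,0): code 0010 → (6.000,0.692)–(6.253,1.000)
cell (6,1): code 0011 → (6.253,1.000)–(6.451,2.000)
cell (6,2): code 0001 → (6.451,2.000)–(6.000,2.625)
total: 12 segments, chained into 1 closed loop(s), length Σ = 8.314577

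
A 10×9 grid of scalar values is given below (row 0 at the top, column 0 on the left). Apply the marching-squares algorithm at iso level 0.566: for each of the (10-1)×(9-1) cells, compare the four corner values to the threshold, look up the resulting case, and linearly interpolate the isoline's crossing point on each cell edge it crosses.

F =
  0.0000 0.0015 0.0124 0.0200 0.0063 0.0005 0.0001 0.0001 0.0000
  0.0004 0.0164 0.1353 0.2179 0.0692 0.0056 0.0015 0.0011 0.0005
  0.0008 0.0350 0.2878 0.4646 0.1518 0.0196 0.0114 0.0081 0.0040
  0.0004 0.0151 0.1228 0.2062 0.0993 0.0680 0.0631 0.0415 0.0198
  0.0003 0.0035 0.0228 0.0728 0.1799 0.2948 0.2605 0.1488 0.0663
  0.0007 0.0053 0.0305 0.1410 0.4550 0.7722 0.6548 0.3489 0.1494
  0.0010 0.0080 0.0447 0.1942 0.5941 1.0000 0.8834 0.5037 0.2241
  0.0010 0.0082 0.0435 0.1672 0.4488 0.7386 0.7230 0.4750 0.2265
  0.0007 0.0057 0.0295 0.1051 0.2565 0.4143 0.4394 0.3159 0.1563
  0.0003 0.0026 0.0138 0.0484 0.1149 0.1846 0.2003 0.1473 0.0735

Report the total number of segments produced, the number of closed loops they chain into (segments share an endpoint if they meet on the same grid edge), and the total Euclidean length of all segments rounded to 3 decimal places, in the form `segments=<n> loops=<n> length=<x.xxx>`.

cell (4,4): code 0100 → (4.568,5.000)–(5.000,4.350)
cell (4,5): code 1100 → (4.775,6.000)–(4.568,5.000)
cell (4,6): code 1000 → (5.000,6.290)–(4.775,6.000)
cell (5,3): code 0100 → (5.798,4.000)–(6.000,3.930)
cell (5,4): code 1110 → (5.000,4.350)–(5.798,4.000)
cell (5,6): code 1001 → (6.000,6.836)–(5.000,6.290)
cell (6,3): code 0010 → (6.000,3.930)–(6.193,4.000)
cell (6,4): code 0111 → (6.193,4.000)–(7.000,4.404)
cell (6,6): code 1001 → (7.000,6.633)–(6.000,6.836)
cell (7,4): code 0010 → (7.000,4.404)–(7.532,5.000)
cell (7,5): code 0011 → (7.532,5.000)–(7.554,6.000)
cell (7,6): code 0001 → (7.554,6.000)–(7.000,6.633)
total: 12 segments, chained into 1 closed loop(s), length Σ = 9.161809

segments=12 loops=1 length=9.162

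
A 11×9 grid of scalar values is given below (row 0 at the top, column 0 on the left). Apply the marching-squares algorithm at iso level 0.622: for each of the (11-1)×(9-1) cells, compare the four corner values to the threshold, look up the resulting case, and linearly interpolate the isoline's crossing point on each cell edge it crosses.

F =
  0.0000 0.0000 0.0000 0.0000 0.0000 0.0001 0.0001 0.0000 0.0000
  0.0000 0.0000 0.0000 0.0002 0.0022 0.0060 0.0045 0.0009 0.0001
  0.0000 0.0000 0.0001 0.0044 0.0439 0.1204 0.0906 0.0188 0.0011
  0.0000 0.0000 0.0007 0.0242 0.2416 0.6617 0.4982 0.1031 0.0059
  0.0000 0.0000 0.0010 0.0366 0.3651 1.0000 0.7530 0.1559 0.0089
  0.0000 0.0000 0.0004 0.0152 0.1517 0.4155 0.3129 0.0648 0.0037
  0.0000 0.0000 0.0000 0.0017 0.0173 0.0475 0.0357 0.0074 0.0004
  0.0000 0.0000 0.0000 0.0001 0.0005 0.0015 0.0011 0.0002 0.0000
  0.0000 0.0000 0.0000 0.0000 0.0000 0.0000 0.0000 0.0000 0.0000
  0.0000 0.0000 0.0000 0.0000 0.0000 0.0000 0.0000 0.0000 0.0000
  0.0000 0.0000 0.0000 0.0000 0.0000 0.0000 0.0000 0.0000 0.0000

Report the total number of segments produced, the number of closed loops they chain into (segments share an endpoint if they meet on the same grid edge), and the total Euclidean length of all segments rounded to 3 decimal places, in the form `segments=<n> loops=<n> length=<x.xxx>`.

cell (2,4): code 0100 → (2.927,5.000)–(3.000,4.905)
cell (2,5): code 1000 → (3.000,5.243)–(2.927,5.000)
cell (3,4): code 0110 → (3.000,4.905)–(4.000,4.405)
cell (3,5): code 1101 → (3.486,6.000)–(3.000,5.243)
cell (3,6): code 1000 → (4.000,6.219)–(3.486,6.000)
cell (4,4): code 0010 → (4.000,4.405)–(4.647,5.000)
cell (4,5): code 0011 → (4.647,5.000)–(4.298,6.000)
cell (4,6): code 0001 → (4.298,6.000)–(4.000,6.219)
total: 8 segments, chained into 1 closed loop(s), length Σ = 5.258318

segments=8 loops=1 length=5.258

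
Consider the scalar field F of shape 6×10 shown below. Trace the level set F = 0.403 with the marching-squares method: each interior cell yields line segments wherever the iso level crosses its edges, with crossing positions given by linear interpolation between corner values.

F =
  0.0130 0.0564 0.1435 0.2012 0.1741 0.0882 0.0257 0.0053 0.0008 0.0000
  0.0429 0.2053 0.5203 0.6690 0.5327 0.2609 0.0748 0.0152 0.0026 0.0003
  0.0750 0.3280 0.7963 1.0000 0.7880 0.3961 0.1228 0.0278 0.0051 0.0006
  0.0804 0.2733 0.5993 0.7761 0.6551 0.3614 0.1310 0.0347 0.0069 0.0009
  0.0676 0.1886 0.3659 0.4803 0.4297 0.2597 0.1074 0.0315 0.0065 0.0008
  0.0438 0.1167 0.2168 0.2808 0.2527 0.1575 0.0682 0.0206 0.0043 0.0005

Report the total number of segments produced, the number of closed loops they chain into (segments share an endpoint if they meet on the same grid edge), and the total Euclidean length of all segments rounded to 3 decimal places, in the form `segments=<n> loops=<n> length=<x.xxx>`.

segments=14 loops=1 length=12.039

cell (0,1): code 0100 → (0.689,2.000)–(1.000,1.628)
cell (0,2): code 1100 → (0.431,3.000)–(0.689,2.000)
cell (0,3): code 1100 → (0.638,4.000)–(0.431,3.000)
cell (0,4): code 1000 → (1.000,4.477)–(0.638,4.000)
cell (1,1): code 0110 → (1.000,1.628)–(2.000,1.160)
cell (1,4): code 1001 → (2.000,4.982)–(1.000,4.477)
cell (2,1): code 0110 → (2.000,1.160)–(3.000,1.398)
cell (2,4): code 1001 → (3.000,4.858)–(2.000,4.982)
cell (3,1): code 0010 → (3.000,1.398)–(3.841,2.000)
cell (3,2): code 0111 → (3.841,2.000)–(4.000,2.324)
cell (3,4): code 1001 → (4.000,4.157)–(3.000,4.858)
cell (4,2): code 0010 → (4.000,2.324)–(4.387,3.000)
cell (4,3): code 0011 → (4.387,3.000)–(4.151,4.000)
cell (4,4): code 0001 → (4.151,4.000)–(4.000,4.157)
total: 14 segments, chained into 1 closed loop(s), length Σ = 12.038891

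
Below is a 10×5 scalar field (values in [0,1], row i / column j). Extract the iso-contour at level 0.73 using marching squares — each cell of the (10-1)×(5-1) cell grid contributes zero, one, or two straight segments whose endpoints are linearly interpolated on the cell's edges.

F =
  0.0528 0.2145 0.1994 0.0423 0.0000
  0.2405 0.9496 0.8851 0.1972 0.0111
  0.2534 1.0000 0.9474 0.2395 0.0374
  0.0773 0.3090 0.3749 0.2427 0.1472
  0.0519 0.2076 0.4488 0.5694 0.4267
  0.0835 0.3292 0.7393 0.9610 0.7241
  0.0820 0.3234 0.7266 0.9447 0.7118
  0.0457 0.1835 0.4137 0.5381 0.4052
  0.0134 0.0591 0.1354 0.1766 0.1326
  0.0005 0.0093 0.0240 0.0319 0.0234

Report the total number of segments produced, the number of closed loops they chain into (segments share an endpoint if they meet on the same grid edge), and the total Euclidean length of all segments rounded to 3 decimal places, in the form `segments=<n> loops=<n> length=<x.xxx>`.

segments=16 loops=2 length=12.283

cell (0,0): code 0100 → (0.701,1.000)–(1.000,0.690)
cell (0,1): code 1100 → (0.774,2.000)–(0.701,1.000)
cell (0,2): code 1000 → (1.000,2.225)–(0.774,2.000)
cell (1,0): code 0110 → (1.000,0.690)–(2.000,0.638)
cell (1,2): code 1001 → (2.000,2.307)–(1.000,2.225)
cell (2,0): code 0010 → (2.000,0.638)–(2.391,1.000)
cell (2,1): code 0011 → (2.391,1.000)–(2.380,2.000)
cell (2,2): code 0001 → (2.380,2.000)–(2.000,2.307)
cell (4,1): code 0100 → (4.968,2.000)–(5.000,1.977)
cell (4,2): code 1100 → (4.410,3.000)–(4.968,2.000)
cell (4,3): code 1000 → (5.000,3.975)–(4.410,3.000)
cell (5,1): code 0010 → (5.000,1.977)–(5.732,2.000)
cell (5,2): code 0111 → (5.732,2.000)–(6.000,2.016)
cell (5,3): code 1001 → (6.000,3.922)–(5.000,3.975)
cell (6,2): code 0010 → (6.000,2.016)–(6.528,3.000)
cell (6,3): code 0001 → (6.528,3.000)–(6.000,3.922)
total: 16 segments, chained into 2 closed loop(s), length Σ = 12.283457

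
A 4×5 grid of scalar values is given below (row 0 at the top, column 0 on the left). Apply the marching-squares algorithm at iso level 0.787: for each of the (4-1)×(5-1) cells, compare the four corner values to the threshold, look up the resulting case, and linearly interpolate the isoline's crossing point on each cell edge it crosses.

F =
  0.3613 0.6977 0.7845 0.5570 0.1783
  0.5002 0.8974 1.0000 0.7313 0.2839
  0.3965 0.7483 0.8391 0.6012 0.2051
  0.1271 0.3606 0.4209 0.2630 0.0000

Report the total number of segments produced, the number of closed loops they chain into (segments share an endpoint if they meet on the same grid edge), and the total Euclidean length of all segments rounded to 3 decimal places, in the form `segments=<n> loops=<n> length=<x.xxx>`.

segments=8 loops=1 length=6.258

cell (0,0): code 0100 → (0.447,1.000)–(1.000,0.722)
cell (0,1): code 1100 → (0.012,2.000)–(0.447,1.000)
cell (0,2): code 1000 → (1.000,2.793)–(0.012,2.000)
cell (1,0): code 0010 → (1.000,0.722)–(1.740,1.000)
cell (1,1): code 0111 → (1.740,1.000)–(2.000,1.426)
cell (1,2): code 1001 → (2.000,2.219)–(1.000,2.793)
cell (2,1): code 0010 → (2.000,1.426)–(2.125,2.000)
cell (2,2): code 0001 → (2.125,2.000)–(2.000,2.219)
total: 8 segments, chained into 1 closed loop(s), length Σ = 6.258434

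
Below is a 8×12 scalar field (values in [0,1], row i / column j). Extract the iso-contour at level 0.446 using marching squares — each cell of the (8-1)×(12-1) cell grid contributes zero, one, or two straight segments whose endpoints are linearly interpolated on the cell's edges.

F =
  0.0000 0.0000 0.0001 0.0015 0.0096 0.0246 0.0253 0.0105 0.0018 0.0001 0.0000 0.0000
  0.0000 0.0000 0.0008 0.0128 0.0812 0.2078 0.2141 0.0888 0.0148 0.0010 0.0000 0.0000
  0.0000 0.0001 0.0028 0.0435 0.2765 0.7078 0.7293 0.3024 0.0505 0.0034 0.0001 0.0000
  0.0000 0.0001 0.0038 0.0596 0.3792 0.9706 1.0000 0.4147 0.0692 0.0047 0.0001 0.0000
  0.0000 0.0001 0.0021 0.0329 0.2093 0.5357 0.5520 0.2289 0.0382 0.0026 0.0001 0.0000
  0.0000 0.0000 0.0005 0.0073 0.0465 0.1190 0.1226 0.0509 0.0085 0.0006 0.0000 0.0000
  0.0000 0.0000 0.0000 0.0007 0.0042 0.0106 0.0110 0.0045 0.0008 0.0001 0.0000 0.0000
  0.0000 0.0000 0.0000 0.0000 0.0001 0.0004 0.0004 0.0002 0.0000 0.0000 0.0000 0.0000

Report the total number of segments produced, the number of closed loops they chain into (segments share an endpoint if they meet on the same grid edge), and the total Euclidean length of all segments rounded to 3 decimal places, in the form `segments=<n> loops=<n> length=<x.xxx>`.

cell (1,4): code 0100 → (1.476,5.000)–(2.000,4.393)
cell (1,5): code 1100 → (1.450,6.000)–(1.476,5.000)
cell (1,6): code 1000 → (2.000,6.664)–(1.450,6.000)
cell (2,4): code 0110 → (2.000,4.393)–(3.000,4.113)
cell (2,6): code 1001 → (3.000,6.947)–(2.000,6.664)
cell (3,4): code 0110 → (3.000,4.113)–(4.000,4.725)
cell (3,6): code 1001 → (4.000,6.328)–(3.000,6.947)
cell (4,4): code 0010 → (4.000,4.725)–(4.215,5.000)
cell (4,5): code 0011 → (4.215,5.000)–(4.247,6.000)
cell (4,6): code 0001 → (4.247,6.000)–(4.000,6.328)
total: 10 segments, chained into 1 closed loop(s), length Σ = 8.850010

segments=10 loops=1 length=8.850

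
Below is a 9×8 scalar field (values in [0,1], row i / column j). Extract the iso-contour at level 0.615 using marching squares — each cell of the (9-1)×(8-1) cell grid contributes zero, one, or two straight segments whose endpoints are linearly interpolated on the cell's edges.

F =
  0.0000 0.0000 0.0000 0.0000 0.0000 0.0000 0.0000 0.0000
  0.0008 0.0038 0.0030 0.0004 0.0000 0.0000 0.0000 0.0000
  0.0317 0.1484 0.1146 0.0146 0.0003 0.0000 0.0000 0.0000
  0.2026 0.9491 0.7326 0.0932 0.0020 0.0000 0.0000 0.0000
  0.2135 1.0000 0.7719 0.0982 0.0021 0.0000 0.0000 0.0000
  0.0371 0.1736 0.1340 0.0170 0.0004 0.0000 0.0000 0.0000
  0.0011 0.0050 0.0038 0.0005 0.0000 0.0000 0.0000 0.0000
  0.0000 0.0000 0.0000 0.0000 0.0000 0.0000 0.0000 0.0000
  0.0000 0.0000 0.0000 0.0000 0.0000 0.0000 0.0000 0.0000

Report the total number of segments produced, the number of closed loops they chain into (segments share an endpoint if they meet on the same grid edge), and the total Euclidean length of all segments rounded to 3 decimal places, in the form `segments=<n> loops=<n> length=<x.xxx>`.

segments=8 loops=1 length=5.942

cell (2,0): code 0100 → (2.583,1.000)–(3.000,0.552)
cell (2,1): code 1100 → (2.810,2.000)–(2.583,1.000)
cell (2,2): code 1000 → (3.000,2.184)–(2.810,2.000)
cell (3,0): code 0110 → (3.000,0.552)–(4.000,0.510)
cell (3,2): code 1001 → (4.000,2.233)–(3.000,2.184)
cell (4,0): code 0010 → (4.000,0.510)–(4.466,1.000)
cell (4,1): code 0011 → (4.466,1.000)–(4.246,2.000)
cell (4,2): code 0001 → (4.246,2.000)–(4.000,2.233)
total: 8 segments, chained into 1 closed loop(s), length Σ = 5.942442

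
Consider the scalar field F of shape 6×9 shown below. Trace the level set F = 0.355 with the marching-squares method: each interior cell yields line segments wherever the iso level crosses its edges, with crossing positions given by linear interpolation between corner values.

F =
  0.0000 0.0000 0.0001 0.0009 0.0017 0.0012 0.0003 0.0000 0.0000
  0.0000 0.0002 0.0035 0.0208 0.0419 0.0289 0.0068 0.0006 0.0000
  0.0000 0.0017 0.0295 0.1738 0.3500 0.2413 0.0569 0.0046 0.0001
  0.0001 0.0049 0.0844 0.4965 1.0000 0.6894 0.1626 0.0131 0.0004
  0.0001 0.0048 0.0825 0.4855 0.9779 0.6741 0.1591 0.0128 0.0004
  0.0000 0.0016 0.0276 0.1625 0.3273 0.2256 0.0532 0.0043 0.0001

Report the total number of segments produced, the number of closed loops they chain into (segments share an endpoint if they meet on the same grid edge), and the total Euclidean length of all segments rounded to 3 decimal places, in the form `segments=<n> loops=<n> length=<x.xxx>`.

cell (2,2): code 0100 → (2.562,3.000)–(3.000,2.657)
cell (2,3): code 1100 → (2.008,4.000)–(2.562,3.000)
cell (2,4): code 1100 → (2.254,5.000)–(2.008,4.000)
cell (2,5): code 1000 → (3.000,5.635)–(2.254,5.000)
cell (3,2): code 0110 → (3.000,2.657)–(4.000,2.676)
cell (3,5): code 1001 → (4.000,5.620)–(3.000,5.635)
cell (4,2): code 0010 → (4.000,2.676)–(4.404,3.000)
cell (4,3): code 0011 → (4.404,3.000)–(4.957,4.000)
cell (4,4): code 0011 → (4.957,4.000)–(4.711,5.000)
cell (4,5): code 0001 → (4.711,5.000)–(4.000,5.620)
total: 10 segments, chained into 1 closed loop(s), length Σ = 9.343852

segments=10 loops=1 length=9.344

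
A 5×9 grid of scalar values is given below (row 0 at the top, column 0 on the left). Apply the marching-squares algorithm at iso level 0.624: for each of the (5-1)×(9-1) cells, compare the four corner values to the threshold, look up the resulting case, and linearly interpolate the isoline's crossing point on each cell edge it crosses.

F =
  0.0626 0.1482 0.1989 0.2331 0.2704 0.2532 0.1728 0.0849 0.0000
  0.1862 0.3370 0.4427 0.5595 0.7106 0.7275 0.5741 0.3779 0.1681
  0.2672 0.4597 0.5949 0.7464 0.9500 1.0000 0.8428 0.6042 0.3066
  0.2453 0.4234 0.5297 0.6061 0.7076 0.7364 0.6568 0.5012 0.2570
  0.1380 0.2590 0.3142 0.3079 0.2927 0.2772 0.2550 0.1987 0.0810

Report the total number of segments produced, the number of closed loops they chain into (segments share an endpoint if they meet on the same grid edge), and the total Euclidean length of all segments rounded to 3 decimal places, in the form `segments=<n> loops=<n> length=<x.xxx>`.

cell (0,3): code 0100 → (0.803,4.000)–(1.000,3.427)
cell (0,4): code 1100 → (0.782,5.000)–(0.803,4.000)
cell (0,5): code 1000 → (1.000,5.675)–(0.782,5.000)
cell (1,2): code 0100 → (1.345,3.000)–(2.000,2.192)
cell (1,3): code 1110 → (1.000,3.427)–(1.345,3.000)
cell (1,5): code 1101 → (1.186,6.000)–(1.000,5.675)
cell (1,6): code 1000 → (2.000,6.917)–(1.186,6.000)
cell (2,2): code 0010 → (2.000,2.192)–(2.872,3.000)
cell (2,3): code 0111 → (2.872,3.000)–(3.000,3.176)
cell (2,6): code 1001 → (3.000,6.211)–(2.000,6.917)
cell (3,3): code 0010 → (3.000,3.176)–(3.201,4.000)
cell (3,4): code 0011 → (3.201,4.000)–(3.245,5.000)
cell (3,5): code 0011 → (3.245,5.000)–(3.082,6.000)
cell (3,6): code 0001 → (3.082,6.000)–(3.000,6.211)
total: 14 segments, chained into 1 closed loop(s), length Σ = 11.224271

segments=14 loops=1 length=11.224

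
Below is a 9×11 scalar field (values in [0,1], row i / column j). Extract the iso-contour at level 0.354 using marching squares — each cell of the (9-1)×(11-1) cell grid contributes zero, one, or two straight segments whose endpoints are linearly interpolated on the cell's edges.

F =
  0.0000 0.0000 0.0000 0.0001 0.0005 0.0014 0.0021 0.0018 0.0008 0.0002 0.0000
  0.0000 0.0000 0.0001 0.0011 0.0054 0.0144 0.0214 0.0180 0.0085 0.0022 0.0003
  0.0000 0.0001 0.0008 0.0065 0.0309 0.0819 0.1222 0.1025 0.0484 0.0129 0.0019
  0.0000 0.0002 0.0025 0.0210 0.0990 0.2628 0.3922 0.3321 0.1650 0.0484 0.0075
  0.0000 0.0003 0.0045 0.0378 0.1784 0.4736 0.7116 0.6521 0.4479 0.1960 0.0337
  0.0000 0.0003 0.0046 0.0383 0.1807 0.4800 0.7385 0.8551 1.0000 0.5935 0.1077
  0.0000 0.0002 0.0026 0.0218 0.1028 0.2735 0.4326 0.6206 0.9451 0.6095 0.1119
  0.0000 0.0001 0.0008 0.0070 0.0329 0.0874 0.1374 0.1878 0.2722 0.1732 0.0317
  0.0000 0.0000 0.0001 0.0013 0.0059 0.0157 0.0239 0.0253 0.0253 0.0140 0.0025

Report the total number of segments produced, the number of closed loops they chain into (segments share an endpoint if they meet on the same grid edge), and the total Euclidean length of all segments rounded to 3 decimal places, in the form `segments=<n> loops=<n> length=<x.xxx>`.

segments=18 loops=1 length=13.915

cell (2,5): code 0100 → (2.859,6.000)–(3.000,5.705)
cell (2,6): code 1000 → (3.000,6.636)–(2.859,6.000)
cell (3,4): code 0100 → (3.433,5.000)–(4.000,4.595)
cell (3,5): code 1110 → (3.000,5.705)–(3.433,5.000)
cell (3,6): code 1101 → (3.068,7.000)–(3.000,6.636)
cell (3,7): code 1100 → (3.668,8.000)–(3.068,7.000)
cell (3,8): code 1000 → (4.000,8.373)–(3.668,8.000)
cell (4,4): code 0110 → (4.000,4.595)–(5.000,4.579)
cell (4,8): code 1101 → (4.397,9.000)–(4.000,8.373)
cell (4,9): code 1000 → (5.000,9.493)–(4.397,9.000)
cell (5,4): code 0010 → (5.000,4.579)–(5.610,5.000)
cell (5,5): code 0111 → (5.610,5.000)–(6.000,5.506)
cell (5,9): code 1001 → (6.000,9.513)–(5.000,9.493)
cell (6,5): code 0010 → (6.000,5.506)–(6.266,6.000)
cell (6,6): code 0011 → (6.266,6.000)–(6.616,7.000)
cell (6,7): code 0011 → (6.616,7.000)–(6.878,8.000)
cell (6,8): code 0011 → (6.878,8.000)–(6.586,9.000)
cell (6,9): code 0001 → (6.586,9.000)–(6.000,9.513)
total: 18 segments, chained into 1 closed loop(s), length Σ = 13.915321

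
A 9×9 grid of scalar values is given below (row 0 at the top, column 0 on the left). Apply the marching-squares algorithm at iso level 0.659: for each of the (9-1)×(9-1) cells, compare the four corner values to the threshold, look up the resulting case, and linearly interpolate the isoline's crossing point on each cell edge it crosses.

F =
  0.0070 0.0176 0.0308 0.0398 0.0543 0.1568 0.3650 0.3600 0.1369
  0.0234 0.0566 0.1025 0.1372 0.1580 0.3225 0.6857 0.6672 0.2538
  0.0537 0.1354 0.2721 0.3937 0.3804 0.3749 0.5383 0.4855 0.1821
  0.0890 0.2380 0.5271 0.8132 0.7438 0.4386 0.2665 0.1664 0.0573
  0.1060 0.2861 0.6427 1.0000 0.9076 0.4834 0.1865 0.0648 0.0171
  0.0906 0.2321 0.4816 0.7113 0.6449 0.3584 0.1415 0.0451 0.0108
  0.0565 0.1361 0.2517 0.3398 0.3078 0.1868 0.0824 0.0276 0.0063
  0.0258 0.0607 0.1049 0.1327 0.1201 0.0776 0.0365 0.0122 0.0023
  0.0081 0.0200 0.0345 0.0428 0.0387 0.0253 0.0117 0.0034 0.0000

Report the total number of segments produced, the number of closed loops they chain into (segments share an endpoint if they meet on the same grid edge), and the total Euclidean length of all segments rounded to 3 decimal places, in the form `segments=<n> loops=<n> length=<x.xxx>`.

segments=16 loops=2 length=10.189

cell (0,5): code 0100 → (0.917,6.000)–(1.000,5.926)
cell (0,6): code 1100 → (0.973,7.000)–(0.917,6.000)
cell (0,7): code 1000 → (1.000,7.020)–(0.973,7.000)
cell (1,5): code 0010 → (1.000,5.926)–(1.181,6.000)
cell (1,6): code 0011 → (1.181,6.000)–(1.045,7.000)
cell (1,7): code 0001 → (1.045,7.000)–(1.000,7.020)
cell (2,2): code 0100 → (2.632,3.000)–(3.000,2.461)
cell (2,3): code 1100 → (2.767,4.000)–(2.632,3.000)
cell (2,4): code 1000 → (3.000,4.278)–(2.767,4.000)
cell (3,2): code 0110 → (3.000,2.461)–(4.000,2.046)
cell (3,4): code 1001 → (4.000,4.586)–(3.000,4.278)
cell (4,2): code 0110 → (4.000,2.046)–(5.000,2.772)
cell (4,3): code 1011 → (5.000,3.788)–(4.946,4.000)
cell (4,4): code 0001 → (4.946,4.000)–(4.000,4.586)
cell (5,2): code 0010 → (5.000,2.772)–(5.141,3.000)
cell (5,3): code 0001 → (5.141,3.000)–(5.000,3.788)
total: 16 segments, chained into 2 closed loop(s), length Σ = 10.189479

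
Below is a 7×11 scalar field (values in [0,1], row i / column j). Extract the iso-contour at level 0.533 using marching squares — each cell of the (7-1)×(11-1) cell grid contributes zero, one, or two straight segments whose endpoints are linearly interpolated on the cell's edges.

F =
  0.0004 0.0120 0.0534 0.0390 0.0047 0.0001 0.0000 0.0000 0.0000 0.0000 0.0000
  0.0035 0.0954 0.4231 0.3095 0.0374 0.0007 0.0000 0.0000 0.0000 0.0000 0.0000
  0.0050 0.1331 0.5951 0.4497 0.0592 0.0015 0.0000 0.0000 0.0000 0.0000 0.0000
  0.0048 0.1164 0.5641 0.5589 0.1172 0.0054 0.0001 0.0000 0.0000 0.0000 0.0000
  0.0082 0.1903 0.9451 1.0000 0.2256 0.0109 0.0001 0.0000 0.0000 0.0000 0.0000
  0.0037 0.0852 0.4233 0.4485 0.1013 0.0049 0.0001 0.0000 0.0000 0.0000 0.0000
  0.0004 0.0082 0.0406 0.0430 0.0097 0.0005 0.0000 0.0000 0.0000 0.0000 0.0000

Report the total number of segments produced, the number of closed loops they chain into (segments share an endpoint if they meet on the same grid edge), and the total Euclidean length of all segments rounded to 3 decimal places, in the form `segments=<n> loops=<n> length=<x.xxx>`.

cell (1,1): code 0100 → (1.639,2.000)–(2.000,1.866)
cell (1,2): code 1000 → (2.000,2.427)–(1.639,2.000)
cell (2,1): code 0110 → (2.000,1.866)–(3.000,1.931)
cell (2,2): code 1101 → (2.763,3.000)–(2.000,2.427)
cell (2,3): code 1000 → (3.000,3.059)–(2.763,3.000)
cell (3,1): code 0110 → (3.000,1.931)–(4.000,1.454)
cell (3,3): code 1001 → (4.000,3.603)–(3.000,3.059)
cell (4,1): code 0010 → (4.000,1.454)–(4.790,2.000)
cell (4,2): code 0011 → (4.790,2.000)–(4.847,3.000)
cell (4,3): code 0001 → (4.847,3.000)–(4.000,3.603)
total: 10 segments, chained into 1 closed loop(s), length Σ = 8.392558

segments=10 loops=1 length=8.393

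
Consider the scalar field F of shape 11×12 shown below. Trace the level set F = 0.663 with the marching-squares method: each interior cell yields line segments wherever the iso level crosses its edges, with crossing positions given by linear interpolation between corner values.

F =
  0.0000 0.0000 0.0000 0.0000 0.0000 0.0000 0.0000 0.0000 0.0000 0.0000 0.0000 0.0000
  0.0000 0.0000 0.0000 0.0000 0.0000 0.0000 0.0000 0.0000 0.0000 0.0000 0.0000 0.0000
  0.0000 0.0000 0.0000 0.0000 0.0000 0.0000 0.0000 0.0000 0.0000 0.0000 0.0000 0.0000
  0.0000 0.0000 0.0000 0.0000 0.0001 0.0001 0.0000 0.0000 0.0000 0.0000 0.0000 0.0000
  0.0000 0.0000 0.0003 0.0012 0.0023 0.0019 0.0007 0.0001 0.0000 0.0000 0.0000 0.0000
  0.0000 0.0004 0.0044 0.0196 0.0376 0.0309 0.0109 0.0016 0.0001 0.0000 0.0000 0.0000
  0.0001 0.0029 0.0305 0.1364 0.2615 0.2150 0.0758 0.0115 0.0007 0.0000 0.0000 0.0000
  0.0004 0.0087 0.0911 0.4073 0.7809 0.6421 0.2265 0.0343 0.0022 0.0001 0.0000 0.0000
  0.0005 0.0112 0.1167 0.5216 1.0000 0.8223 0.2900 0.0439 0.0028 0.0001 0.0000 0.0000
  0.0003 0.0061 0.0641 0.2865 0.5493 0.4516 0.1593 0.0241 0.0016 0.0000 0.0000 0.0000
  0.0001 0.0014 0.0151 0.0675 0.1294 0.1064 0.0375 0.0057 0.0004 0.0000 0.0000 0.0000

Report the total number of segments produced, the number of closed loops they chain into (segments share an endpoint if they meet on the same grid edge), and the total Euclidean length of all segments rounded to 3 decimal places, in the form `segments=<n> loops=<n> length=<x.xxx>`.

cell (6,3): code 0100 → (6.773,4.000)–(7.000,3.684)
cell (6,4): code 1000 → (7.000,4.849)–(6.773,4.000)
cell (7,3): code 0110 → (7.000,3.684)–(8.000,3.296)
cell (7,4): code 1101 → (7.116,5.000)–(7.000,4.849)
cell (7,5): code 1000 → (8.000,5.299)–(7.116,5.000)
cell (8,3): code 0010 → (8.000,3.296)–(8.748,4.000)
cell (8,4): code 0011 → (8.748,4.000)–(8.430,5.000)
cell (8,5): code 0001 → (8.430,5.000)–(8.000,5.299)
total: 8 segments, chained into 1 closed loop(s), length Σ = 6.064572

segments=8 loops=1 length=6.065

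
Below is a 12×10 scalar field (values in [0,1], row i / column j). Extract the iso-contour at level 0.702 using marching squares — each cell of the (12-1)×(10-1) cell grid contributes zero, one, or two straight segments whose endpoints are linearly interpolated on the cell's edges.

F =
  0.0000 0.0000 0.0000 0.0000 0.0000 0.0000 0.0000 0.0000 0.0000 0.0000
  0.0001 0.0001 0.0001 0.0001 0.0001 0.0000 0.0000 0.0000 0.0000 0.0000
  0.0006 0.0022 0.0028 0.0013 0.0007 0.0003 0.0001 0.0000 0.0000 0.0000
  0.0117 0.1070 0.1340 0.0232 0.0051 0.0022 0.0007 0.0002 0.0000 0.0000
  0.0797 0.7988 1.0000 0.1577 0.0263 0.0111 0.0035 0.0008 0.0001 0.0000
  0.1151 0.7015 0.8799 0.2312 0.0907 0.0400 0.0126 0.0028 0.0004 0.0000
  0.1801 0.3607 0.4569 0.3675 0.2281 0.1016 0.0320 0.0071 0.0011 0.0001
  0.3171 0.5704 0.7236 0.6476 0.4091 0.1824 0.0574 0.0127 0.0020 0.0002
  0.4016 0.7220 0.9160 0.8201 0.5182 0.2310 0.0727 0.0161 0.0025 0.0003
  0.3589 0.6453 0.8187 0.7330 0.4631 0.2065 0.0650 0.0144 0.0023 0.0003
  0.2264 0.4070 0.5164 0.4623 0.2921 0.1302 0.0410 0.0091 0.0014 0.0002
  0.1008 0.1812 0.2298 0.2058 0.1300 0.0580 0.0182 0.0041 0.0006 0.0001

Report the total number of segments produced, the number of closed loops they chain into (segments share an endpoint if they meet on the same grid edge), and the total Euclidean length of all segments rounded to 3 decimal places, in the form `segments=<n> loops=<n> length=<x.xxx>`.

cell (3,0): code 0100 → (3.860,1.000)–(4.000,0.865)
cell (3,1): code 1100 → (3.656,2.000)–(3.860,1.000)
cell (3,2): code 1000 → (4.000,2.354)–(3.656,2.000)
cell (4,0): code 0010 → (4.000,0.865)–(4.995,1.000)
cell (4,1): code 0111 → (4.995,1.000)–(5.000,1.003)
cell (4,2): code 1001 → (5.000,2.274)–(4.000,2.354)
cell (5,1): code 0010 → (5.000,1.003)–(5.421,2.000)
cell (5,2): code 0001 → (5.421,2.000)–(5.000,2.274)
cell (6,1): code 0100 → (6.919,2.000)–(7.000,1.859)
cell (6,2): code 1000 → (7.000,2.284)–(6.919,2.000)
cell (7,0): code 0100 → (7.868,1.000)–(8.000,0.938)
cell (7,1): code 1110 → (7.000,1.859)–(7.868,1.000)
cell (7,2): code 1101 → (7.315,3.000)–(7.000,2.284)
cell (7,3): code 1000 → (8.000,3.391)–(7.315,3.000)
cell (8,0): code 0010 → (8.000,0.938)–(8.261,1.000)
cell (8,1): code 0111 → (8.261,1.000)–(9.000,1.327)
cell (8,3): code 1001 → (9.000,3.115)–(8.000,3.391)
cell (9,1): code 0010 → (9.000,1.327)–(9.386,2.000)
cell (9,2): code 0011 → (9.386,2.000)–(9.115,3.000)
cell (9,3): code 0001 → (9.115,3.000)–(9.000,3.115)
total: 20 segments, chained into 2 closed loop(s), length Σ = 12.789833

segments=20 loops=2 length=12.790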